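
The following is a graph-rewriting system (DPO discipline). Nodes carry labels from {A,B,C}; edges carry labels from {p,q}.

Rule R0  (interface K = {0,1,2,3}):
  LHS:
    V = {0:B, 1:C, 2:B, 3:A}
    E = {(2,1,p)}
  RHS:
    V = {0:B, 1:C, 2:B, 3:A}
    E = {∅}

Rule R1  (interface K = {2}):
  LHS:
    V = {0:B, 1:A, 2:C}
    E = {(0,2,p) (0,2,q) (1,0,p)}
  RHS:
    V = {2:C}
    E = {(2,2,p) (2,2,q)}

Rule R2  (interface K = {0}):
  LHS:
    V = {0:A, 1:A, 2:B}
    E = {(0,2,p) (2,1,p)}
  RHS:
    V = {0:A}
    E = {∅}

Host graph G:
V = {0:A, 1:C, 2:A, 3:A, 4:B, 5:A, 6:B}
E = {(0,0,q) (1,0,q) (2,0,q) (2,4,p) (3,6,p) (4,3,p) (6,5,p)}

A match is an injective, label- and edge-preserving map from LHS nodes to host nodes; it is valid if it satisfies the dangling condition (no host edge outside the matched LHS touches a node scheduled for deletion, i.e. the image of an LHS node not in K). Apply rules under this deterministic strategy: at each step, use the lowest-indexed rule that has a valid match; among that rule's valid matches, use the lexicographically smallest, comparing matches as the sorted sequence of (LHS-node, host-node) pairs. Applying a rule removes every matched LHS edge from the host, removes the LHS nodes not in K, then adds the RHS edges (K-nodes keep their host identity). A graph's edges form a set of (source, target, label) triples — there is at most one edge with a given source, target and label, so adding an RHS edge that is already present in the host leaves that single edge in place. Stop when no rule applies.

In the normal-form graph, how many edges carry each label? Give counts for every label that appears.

initial: |V|=7 |E|=7  E = 0-q->0 1-q->0 2-q->0 2-p->4 3-p->6 4-p->3 6-p->5
step 1: apply R2 at {0↦3, 1↦5, 2↦6}  → |V|=5 |E|=5  E = 0-q->0 1-q->0 2-q->0 2-p->4 4-p->3
step 2: apply R2 at {0↦2, 1↦3, 2↦4}  → |V|=3 |E|=3  E = 0-q->0 1-q->0 2-q->0
final graph: no rule applies after step 2
NF edges: [(0, 0, 'q'), (1, 0, 'q'), (2, 0, 'q')]

Answer: q:3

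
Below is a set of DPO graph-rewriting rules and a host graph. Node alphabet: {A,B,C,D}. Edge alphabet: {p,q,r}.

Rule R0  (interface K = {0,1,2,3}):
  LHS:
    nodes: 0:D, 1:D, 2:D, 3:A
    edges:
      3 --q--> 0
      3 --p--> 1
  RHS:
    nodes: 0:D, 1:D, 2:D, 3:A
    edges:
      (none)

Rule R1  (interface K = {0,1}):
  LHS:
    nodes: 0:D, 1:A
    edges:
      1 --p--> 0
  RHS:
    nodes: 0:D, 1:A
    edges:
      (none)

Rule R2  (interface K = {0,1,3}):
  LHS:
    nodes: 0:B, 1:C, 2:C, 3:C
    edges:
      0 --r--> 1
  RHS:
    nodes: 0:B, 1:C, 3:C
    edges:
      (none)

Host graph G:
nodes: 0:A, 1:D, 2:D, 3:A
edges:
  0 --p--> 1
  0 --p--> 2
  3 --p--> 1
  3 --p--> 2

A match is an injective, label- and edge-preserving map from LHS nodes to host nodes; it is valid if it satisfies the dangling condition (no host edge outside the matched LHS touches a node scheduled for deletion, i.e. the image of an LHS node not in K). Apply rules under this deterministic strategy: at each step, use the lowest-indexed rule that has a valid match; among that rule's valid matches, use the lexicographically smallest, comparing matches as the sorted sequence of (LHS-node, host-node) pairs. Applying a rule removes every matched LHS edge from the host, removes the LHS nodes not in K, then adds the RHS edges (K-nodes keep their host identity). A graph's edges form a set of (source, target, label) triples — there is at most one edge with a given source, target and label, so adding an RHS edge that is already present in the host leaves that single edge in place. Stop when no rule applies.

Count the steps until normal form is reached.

Answer: 4

Rewrite trace:
start.  V:4 E:4  edges: 0-p->1 0-p->2 3-p->1 3-p->2
1. fire R1 via {0↦1, 1↦0}  →  V:4 E:3  edges: 0-p->2 3-p->1 3-p->2
2. fire R1 via {0↦1, 1↦3}  →  V:4 E:2  edges: 0-p->2 3-p->2
3. fire R1 via {0↦2, 1↦0}  →  V:4 E:1  edges: 3-p->2
4. fire R1 via {0↦2, 1↦3}  →  V:4 E:0  edges: ∅
halt: no rule applies after step 4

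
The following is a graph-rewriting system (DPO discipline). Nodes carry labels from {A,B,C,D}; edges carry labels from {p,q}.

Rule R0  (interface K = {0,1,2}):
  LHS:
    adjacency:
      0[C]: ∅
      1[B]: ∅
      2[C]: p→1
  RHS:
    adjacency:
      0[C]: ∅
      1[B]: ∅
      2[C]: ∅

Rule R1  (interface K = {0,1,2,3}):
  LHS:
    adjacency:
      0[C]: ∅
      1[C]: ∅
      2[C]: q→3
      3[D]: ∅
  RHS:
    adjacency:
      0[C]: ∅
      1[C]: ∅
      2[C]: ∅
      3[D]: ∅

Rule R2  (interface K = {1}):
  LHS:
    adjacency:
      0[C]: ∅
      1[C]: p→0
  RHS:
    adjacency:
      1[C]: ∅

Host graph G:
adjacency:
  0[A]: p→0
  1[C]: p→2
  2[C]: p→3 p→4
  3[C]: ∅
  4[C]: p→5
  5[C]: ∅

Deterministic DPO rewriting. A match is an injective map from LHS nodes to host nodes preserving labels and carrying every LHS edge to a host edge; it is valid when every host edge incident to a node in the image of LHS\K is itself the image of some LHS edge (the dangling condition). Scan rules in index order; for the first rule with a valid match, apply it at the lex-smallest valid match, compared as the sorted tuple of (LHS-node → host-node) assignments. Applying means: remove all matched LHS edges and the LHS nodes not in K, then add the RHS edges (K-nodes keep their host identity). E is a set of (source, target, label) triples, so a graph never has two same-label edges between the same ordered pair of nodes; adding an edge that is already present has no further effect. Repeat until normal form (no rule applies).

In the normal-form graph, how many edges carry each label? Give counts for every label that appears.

initial: |V|=6 |E|=5  E = 0-p->0 1-p->2 2-p->3 2-p->4 4-p->5
step 1: apply R2 at {0↦3, 1↦2}  → |V|=5 |E|=4  E = 0-p->0 1-p->2 2-p->4 4-p->5
step 2: apply R2 at {0↦5, 1↦4}  → |V|=4 |E|=3  E = 0-p->0 1-p->2 2-p->4
step 3: apply R2 at {0↦4, 1↦2}  → |V|=3 |E|=2  E = 0-p->0 1-p->2
step 4: apply R2 at {0↦2, 1↦1}  → |V|=2 |E|=1  E = 0-p->0
halt: no rule applies after step 4
NF edges: [(0, 0, 'p')]

Answer: p:1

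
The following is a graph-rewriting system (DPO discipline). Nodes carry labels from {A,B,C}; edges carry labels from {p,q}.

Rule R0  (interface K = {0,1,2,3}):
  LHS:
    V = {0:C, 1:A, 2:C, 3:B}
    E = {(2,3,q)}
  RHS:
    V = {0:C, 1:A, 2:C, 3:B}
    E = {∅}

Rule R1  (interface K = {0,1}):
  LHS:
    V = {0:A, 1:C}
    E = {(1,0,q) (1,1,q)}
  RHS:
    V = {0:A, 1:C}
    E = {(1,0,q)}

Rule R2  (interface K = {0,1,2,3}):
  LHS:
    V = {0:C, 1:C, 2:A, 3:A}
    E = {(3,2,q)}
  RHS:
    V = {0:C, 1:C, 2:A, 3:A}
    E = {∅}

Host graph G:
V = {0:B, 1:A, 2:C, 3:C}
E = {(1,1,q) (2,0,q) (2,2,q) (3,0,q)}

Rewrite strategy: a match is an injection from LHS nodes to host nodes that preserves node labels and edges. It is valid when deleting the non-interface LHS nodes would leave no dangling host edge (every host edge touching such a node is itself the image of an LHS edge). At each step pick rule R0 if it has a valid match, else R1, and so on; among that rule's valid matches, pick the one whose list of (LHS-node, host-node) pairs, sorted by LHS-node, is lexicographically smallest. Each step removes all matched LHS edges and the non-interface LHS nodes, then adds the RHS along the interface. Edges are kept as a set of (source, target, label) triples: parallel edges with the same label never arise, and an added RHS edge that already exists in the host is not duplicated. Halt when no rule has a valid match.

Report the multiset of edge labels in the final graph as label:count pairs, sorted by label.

Answer: q:2

Rewrite trace:
start.  V:4 E:4  edges: 1-q->1 2-q->0 2-q->2 3-q->0
1. fire R0 via {0↦2, 1↦1, 2↦3, 3↦0}  →  V:4 E:3  edges: 1-q->1 2-q->0 2-q->2
2. fire R0 via {0↦3, 1↦1, 2↦2, 3↦0}  →  V:4 E:2  edges: 1-q->1 2-q->2
normal form: no rule applies after step 2
NF edges: [(1, 1, 'q'), (2, 2, 'q')]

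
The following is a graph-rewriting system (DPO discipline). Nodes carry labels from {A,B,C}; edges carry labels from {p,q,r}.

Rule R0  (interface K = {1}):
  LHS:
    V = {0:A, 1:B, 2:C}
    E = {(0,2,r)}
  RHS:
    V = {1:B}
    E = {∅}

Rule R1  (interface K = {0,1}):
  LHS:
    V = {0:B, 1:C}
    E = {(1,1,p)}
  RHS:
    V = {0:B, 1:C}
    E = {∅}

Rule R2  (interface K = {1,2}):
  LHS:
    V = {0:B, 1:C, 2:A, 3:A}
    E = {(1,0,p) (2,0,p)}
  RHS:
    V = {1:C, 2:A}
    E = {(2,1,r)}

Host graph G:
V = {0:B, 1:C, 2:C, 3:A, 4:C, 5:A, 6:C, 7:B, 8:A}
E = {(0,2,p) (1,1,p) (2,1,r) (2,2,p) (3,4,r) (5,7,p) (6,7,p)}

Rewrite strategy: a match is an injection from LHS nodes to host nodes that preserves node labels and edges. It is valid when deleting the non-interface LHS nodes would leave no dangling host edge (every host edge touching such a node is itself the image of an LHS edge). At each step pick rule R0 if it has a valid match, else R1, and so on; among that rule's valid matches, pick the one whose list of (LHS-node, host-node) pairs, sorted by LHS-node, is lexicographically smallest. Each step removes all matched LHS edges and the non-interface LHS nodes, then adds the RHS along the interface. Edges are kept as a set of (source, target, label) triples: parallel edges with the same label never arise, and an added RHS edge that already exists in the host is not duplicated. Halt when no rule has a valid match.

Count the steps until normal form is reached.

Answer: 5

Rewrite trace:
[0] host  ⇒  9 nodes, 7 edges  {0-p->2 1-p->1 2-r->1 2-p->2 3-r->4 5-p->7 6-p->7}
[1] R0 @ {0↦3, 1↦0, 2↦4}  ⇒  7 nodes, 6 edges  {0-p->2 1-p->1 2-r->1 2-p->2 5-p->7 6-p->7}
[2] R1 @ {0↦0, 1↦1}  ⇒  7 nodes, 5 edges  {0-p->2 2-r->1 2-p->2 5-p->7 6-p->7}
[3] R1 @ {0↦0, 1↦2}  ⇒  7 nodes, 4 edges  {0-p->2 2-r->1 5-p->7 6-p->7}
[4] R2 @ {0↦7, 1↦6, 2↦5, 3↦8}  ⇒  5 nodes, 3 edges  {0-p->2 2-r->1 5-r->6}
[5] R0 @ {0↦5, 1↦0, 2↦6}  ⇒  3 nodes, 2 edges  {0-p->2 2-r->1}
final graph: no rule applies after step 5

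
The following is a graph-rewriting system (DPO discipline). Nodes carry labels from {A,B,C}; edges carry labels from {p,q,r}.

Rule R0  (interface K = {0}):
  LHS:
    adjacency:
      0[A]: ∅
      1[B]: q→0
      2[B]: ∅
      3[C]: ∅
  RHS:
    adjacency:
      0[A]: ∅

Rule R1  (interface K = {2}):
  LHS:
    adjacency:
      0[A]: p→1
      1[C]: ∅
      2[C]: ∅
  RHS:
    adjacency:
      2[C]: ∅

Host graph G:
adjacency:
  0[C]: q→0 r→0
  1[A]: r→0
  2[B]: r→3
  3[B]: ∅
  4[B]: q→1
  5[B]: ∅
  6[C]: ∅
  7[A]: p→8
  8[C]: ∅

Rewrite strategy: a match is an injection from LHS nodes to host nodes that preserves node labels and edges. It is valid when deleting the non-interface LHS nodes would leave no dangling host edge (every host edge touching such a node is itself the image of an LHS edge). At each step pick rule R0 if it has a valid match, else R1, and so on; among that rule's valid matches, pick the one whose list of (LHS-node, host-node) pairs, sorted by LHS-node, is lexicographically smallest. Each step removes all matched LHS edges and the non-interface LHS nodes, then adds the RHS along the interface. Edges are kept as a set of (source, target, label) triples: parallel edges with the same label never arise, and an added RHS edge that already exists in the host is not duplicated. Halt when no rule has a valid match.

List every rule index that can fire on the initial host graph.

Answer: [R0,R1]

Derivation:
R0: 1 valid match — {0↦1, 1↦4, 2↦5, 3↦6}
R1: 2 valid matches — {0↦7, 1↦8, 2↦0}, {0↦7, 1↦8, 2↦6}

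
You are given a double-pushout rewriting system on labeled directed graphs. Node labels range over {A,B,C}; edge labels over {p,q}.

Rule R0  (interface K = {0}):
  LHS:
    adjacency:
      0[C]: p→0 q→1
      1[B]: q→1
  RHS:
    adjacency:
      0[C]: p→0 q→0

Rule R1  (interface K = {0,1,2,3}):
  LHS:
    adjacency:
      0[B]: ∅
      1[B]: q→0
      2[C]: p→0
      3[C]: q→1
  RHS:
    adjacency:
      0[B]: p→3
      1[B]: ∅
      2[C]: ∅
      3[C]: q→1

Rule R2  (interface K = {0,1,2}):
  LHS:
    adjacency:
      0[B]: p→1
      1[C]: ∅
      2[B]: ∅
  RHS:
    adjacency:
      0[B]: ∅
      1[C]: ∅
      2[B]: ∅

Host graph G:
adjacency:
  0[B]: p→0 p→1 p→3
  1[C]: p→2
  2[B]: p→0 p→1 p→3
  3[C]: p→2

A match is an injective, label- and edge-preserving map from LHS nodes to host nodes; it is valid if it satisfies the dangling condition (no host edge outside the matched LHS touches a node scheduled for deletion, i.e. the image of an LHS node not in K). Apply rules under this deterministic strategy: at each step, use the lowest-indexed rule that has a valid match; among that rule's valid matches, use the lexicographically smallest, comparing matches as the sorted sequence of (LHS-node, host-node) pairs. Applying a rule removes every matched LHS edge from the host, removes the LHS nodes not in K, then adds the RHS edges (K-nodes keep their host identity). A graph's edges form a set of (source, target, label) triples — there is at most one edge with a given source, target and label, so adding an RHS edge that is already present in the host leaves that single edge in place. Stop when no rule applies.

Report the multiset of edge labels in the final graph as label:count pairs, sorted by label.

initial: |V|=4 |E|=8  E = 0-p->0 0-p->1 0-p->3 1-p->2 2-p->0 2-p->1 2-p->3 3-p->2
step 1: apply R2 at {0↦0, 1↦1, 2↦2}  → |V|=4 |E|=7  E = 0-p->0 0-p->3 1-p->2 2-p->0 2-p->1 2-p->3 3-p->2
step 2: apply R2 at {0↦0, 1↦3, 2↦2}  → |V|=4 |E|=6  E = 0-p->0 1-p->2 2-p->0 2-p->1 2-p->3 3-p->2
step 3: apply R2 at {0↦2, 1↦1, 2↦0}  → |V|=4 |E|=5  E = 0-p->0 1-p->2 2-p->0 2-p->3 3-p->2
step 4: apply R2 at {0↦2, 1↦3, 2↦0}  → |V|=4 |E|=4  E = 0-p->0 1-p->2 2-p->0 3-p->2
final graph: no rule applies after step 4
NF edges: [(0, 0, 'p'), (1, 2, 'p'), (2, 0, 'p'), (3, 2, 'p')]

Answer: p:4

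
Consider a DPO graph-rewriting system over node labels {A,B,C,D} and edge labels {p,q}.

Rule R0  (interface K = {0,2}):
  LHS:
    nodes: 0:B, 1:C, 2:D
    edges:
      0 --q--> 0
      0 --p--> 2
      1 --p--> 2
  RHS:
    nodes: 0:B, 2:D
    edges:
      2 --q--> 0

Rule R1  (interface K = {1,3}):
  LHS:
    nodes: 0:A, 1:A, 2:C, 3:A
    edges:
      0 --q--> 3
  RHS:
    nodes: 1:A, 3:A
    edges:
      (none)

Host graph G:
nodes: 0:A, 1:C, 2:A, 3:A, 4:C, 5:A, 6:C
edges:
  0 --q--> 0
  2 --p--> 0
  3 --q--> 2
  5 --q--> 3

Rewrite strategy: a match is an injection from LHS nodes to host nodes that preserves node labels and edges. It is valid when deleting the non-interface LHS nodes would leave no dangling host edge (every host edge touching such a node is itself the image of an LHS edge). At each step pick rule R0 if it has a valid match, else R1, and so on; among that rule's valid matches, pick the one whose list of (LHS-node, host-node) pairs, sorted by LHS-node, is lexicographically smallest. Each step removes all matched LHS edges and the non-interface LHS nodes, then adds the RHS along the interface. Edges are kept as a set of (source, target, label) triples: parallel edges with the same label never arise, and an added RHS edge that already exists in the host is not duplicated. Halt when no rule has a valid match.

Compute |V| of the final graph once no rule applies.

[0] host  ⇒  7 nodes, 4 edges  {0-q->0 2-p->0 3-q->2 5-q->3}
[1] R1 @ {0↦5, 1↦0, 2↦1, 3↦3}  ⇒  5 nodes, 3 edges  {0-q->0 2-p->0 3-q->2}
[2] R1 @ {0↦3, 1↦0, 2↦4, 3↦2}  ⇒  3 nodes, 2 edges  {0-q->0 2-p->0}
normal form: no rule applies after step 2
NF nodes: {0:A, 2:A, 6:C}

Answer: 3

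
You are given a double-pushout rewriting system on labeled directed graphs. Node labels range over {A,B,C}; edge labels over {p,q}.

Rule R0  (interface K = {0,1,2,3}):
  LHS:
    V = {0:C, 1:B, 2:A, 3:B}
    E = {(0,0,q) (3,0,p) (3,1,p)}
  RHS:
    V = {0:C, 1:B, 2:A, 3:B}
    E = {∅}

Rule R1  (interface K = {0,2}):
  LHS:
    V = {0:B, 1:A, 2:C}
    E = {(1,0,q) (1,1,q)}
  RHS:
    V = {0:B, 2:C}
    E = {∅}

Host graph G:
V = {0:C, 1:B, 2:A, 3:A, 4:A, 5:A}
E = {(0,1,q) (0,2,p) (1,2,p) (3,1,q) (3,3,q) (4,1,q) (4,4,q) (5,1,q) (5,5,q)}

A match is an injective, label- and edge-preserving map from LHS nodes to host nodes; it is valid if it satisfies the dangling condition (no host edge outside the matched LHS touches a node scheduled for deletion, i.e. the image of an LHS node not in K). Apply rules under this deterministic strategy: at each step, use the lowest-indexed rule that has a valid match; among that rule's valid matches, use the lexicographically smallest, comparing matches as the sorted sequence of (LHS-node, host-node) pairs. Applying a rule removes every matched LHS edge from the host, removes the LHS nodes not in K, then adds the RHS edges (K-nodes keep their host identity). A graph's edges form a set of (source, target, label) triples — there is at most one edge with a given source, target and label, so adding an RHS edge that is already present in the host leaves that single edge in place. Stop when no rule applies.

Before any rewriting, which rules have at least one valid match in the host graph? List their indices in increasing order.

Answer: [R1]

Rewrite trace:
R0: no valid match — LHS pattern not found
R1: 3 valid matches — {0↦1, 1↦3, 2↦0}, {0↦1, 1↦4, 2↦0}, {0↦1, 1↦5, 2↦0}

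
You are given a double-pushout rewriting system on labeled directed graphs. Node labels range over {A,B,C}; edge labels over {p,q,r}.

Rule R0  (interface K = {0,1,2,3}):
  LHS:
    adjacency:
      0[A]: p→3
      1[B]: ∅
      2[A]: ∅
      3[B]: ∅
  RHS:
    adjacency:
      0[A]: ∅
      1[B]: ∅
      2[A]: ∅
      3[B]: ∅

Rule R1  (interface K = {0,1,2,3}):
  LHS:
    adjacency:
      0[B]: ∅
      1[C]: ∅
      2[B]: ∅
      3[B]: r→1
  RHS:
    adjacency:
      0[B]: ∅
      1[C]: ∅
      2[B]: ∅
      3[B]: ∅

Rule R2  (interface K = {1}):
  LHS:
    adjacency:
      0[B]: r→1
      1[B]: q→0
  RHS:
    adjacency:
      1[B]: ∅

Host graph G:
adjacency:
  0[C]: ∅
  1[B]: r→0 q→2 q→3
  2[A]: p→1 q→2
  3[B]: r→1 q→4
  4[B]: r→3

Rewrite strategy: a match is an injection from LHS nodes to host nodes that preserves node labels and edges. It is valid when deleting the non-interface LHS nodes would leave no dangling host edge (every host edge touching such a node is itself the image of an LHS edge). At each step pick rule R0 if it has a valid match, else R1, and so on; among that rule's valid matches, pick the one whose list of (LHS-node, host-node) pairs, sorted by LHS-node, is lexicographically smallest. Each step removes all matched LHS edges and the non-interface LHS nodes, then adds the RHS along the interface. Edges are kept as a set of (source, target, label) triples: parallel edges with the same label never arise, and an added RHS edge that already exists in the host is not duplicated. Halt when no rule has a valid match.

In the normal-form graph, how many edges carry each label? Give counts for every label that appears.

Answer: p:1 q:2

Steps:
start.  V:5 E:8  edges: 1-r->0 1-q->2 1-q->3 2-p->1 2-q->2 3-r->1 3-q->4 4-r->3
1. fire R1 via {0↦3, 1↦0, 2↦4, 3↦1}  →  V:5 E:7  edges: 1-q->2 1-q->3 2-p->1 2-q->2 3-r->1 3-q->4 4-r->3
2. fire R2 via {0↦4, 1↦3}  →  V:4 E:5  edges: 1-q->2 1-q->3 2-p->1 2-q->2 3-r->1
3. fire R2 via {0↦3, 1↦1}  →  V:3 E:3  edges: 1-q->2 2-p->1 2-q->2
normal form: no rule applies after step 3
NF edges: [(1, 2, 'q'), (2, 1, 'p'), (2, 2, 'q')]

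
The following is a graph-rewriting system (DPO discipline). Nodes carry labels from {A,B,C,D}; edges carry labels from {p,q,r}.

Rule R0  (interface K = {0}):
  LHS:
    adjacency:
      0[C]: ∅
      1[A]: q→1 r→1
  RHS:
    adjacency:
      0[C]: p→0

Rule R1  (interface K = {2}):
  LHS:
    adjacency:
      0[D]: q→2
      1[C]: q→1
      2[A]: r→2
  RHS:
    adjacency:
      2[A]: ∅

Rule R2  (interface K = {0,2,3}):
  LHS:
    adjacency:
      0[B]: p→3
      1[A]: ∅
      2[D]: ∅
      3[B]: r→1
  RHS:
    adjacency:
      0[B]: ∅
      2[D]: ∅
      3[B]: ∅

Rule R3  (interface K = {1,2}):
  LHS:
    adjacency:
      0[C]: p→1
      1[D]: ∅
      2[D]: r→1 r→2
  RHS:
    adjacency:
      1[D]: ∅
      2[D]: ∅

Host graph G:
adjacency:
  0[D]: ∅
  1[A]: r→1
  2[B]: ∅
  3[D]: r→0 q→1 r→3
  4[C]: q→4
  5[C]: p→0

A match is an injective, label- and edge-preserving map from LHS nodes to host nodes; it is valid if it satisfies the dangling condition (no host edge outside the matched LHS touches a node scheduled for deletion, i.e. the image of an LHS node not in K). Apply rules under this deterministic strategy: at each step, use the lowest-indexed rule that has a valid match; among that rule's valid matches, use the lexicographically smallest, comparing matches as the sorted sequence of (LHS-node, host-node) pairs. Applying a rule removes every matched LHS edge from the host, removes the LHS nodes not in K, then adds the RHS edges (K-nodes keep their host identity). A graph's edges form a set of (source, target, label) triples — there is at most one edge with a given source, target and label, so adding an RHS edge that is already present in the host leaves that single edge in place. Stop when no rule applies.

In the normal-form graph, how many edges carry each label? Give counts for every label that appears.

Answer: (no edges)

Steps:
start.  V:6 E:6  edges: 1-r->1 3-r->0 3-q->1 3-r->3 4-q->4 5-p->0
1. fire R3 via {0↦5, 1↦0, 2↦3}  →  V:5 E:3  edges: 1-r->1 3-q->1 4-q->4
2. fire R1 via {0↦3, 1↦4, 2↦1}  →  V:3 E:0  edges: ∅
final graph: no rule applies after step 2
NF edges: []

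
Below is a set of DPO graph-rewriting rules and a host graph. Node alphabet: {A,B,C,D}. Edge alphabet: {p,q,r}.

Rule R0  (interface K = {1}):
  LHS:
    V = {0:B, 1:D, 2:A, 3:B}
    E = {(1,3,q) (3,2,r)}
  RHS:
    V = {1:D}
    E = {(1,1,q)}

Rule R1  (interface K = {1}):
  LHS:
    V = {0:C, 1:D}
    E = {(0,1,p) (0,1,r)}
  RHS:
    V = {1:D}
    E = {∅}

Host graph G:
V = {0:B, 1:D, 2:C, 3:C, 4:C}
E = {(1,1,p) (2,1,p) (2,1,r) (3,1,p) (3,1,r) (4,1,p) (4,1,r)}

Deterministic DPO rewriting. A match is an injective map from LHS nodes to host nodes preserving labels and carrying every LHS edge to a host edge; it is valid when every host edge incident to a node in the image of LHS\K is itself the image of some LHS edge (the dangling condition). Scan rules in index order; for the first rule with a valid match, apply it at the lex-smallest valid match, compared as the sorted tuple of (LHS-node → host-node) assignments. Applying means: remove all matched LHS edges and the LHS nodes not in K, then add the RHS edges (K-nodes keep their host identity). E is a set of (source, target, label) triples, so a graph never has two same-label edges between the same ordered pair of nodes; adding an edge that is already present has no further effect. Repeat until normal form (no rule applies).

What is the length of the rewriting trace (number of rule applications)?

Answer: 3

Derivation:
initial: |V|=5 |E|=7  E = 1-p->1 2-p->1 2-r->1 3-p->1 3-r->1 4-p->1 4-r->1
step 1: apply R1 at {0↦2, 1↦1}  → |V|=4 |E|=5  E = 1-p->1 3-p->1 3-r->1 4-p->1 4-r->1
step 2: apply R1 at {0↦3, 1↦1}  → |V|=3 |E|=3  E = 1-p->1 4-p->1 4-r->1
step 3: apply R1 at {0↦4, 1↦1}  → |V|=2 |E|=1  E = 1-p->1
final graph: no rule applies after step 3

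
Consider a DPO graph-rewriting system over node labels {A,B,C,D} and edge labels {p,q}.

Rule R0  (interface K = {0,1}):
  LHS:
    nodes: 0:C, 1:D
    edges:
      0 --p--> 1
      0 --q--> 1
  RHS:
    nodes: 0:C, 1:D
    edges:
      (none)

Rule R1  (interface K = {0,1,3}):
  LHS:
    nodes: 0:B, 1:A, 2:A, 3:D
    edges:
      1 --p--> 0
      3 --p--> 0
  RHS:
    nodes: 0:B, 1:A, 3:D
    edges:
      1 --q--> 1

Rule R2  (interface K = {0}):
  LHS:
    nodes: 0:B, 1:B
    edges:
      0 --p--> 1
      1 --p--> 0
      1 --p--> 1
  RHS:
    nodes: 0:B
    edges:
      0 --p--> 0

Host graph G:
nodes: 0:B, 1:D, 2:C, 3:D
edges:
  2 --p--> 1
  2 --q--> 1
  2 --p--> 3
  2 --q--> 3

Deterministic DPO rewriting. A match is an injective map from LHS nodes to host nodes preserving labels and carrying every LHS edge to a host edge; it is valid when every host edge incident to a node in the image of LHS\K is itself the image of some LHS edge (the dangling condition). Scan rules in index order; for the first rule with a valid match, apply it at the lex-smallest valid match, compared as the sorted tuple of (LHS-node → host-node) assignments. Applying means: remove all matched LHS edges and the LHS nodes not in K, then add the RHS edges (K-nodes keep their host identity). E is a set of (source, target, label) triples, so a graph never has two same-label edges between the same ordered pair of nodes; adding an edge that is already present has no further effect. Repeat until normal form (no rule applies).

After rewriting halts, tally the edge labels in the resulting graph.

Answer: (no edges)

Rewrite trace:
[0] host  ⇒  4 nodes, 4 edges  {2-p->1 2-q->1 2-p->3 2-q->3}
[1] R0 @ {0↦2, 1↦1}  ⇒  4 nodes, 2 edges  {2-p->3 2-q->3}
[2] R0 @ {0↦2, 1↦3}  ⇒  4 nodes, 0 edges  {∅}
final graph: no rule applies after step 2
NF edges: []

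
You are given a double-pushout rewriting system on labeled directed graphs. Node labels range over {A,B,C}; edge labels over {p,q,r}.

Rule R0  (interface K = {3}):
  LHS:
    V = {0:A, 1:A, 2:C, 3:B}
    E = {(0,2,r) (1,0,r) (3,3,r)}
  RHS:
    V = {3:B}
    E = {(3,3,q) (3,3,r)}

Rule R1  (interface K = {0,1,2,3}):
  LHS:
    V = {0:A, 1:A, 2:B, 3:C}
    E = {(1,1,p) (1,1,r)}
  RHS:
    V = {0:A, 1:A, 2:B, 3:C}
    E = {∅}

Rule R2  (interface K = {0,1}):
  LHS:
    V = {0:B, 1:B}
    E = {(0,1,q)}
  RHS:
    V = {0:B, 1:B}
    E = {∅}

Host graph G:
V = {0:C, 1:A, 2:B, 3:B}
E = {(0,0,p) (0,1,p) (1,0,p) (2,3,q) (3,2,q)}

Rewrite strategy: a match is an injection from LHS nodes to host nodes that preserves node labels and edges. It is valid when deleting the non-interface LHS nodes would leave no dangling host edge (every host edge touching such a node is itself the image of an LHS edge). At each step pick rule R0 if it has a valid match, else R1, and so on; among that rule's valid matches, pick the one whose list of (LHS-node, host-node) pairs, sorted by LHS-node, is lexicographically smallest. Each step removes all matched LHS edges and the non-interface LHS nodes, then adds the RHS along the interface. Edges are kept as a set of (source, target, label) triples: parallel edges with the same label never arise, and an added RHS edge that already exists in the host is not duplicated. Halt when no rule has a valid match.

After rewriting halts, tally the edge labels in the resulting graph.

start.  V:4 E:5  edges: 0-p->0 0-p->1 1-p->0 2-q->3 3-q->2
1. fire R2 via {0↦2, 1↦3}  →  V:4 E:4  edges: 0-p->0 0-p->1 1-p->0 3-q->2
2. fire R2 via {0↦3, 1↦2}  →  V:4 E:3  edges: 0-p->0 0-p->1 1-p->0
final graph: no rule applies after step 2
NF edges: [(0, 0, 'p'), (0, 1, 'p'), (1, 0, 'p')]

Answer: p:3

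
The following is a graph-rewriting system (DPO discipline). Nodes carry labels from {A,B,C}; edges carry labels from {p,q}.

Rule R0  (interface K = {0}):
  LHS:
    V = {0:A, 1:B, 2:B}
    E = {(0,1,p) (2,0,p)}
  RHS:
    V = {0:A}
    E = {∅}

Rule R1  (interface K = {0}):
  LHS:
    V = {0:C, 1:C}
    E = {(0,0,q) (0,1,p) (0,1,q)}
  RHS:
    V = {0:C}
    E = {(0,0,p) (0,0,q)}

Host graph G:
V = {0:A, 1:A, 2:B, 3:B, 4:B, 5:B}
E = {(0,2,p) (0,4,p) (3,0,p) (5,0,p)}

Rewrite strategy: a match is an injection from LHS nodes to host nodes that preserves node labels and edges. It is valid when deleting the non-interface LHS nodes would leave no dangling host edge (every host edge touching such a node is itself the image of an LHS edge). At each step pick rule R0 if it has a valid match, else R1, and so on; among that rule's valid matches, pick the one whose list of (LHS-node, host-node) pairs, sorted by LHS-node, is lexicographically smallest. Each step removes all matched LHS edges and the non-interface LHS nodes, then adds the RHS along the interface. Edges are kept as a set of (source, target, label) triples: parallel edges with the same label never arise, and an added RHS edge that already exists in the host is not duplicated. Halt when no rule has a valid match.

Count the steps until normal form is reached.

start.  V:6 E:4  edges: 0-p->2 0-p->4 3-p->0 5-p->0
1. fire R0 via {0↦0, 1↦2, 2↦3}  →  V:4 E:2  edges: 0-p->4 5-p->0
2. fire R0 via {0↦0, 1↦4, 2↦5}  →  V:2 E:0  edges: ∅
normal form: no rule applies after step 2

Answer: 2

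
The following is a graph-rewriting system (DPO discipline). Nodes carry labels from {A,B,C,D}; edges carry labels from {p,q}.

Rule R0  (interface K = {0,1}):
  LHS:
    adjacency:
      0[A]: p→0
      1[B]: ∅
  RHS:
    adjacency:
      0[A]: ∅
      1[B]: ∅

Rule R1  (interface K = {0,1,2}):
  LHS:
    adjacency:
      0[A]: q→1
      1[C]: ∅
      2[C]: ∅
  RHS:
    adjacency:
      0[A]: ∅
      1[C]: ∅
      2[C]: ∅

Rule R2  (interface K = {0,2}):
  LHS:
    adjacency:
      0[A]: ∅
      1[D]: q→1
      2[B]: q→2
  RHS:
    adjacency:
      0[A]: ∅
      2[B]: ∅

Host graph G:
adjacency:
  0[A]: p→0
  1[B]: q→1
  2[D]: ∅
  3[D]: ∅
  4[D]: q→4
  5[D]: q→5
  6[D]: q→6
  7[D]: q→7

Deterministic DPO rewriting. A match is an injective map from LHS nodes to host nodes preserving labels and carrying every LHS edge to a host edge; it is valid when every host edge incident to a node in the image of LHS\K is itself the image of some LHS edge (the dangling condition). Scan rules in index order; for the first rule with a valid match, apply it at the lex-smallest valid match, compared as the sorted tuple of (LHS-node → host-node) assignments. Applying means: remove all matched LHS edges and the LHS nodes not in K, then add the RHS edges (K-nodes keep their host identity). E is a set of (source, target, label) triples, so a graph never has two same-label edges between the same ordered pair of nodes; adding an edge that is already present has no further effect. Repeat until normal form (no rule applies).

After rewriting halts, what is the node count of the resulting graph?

Answer: 7

Steps:
initial: |V|=8 |E|=6  E = 0-p->0 1-q->1 4-q->4 5-q->5 6-q->6 7-q->7
step 1: apply R0 at {0↦0, 1↦1}  → |V|=8 |E|=5  E = 1-q->1 4-q->4 5-q->5 6-q->6 7-q->7
step 2: apply R2 at {0↦0, 1↦4, 2↦1}  → |V|=7 |E|=3  E = 5-q->5 6-q->6 7-q->7
normal form: no rule applies after step 2
NF nodes: {0:A, 1:B, 2:D, 3:D, 5:D, 6:D, 7:D}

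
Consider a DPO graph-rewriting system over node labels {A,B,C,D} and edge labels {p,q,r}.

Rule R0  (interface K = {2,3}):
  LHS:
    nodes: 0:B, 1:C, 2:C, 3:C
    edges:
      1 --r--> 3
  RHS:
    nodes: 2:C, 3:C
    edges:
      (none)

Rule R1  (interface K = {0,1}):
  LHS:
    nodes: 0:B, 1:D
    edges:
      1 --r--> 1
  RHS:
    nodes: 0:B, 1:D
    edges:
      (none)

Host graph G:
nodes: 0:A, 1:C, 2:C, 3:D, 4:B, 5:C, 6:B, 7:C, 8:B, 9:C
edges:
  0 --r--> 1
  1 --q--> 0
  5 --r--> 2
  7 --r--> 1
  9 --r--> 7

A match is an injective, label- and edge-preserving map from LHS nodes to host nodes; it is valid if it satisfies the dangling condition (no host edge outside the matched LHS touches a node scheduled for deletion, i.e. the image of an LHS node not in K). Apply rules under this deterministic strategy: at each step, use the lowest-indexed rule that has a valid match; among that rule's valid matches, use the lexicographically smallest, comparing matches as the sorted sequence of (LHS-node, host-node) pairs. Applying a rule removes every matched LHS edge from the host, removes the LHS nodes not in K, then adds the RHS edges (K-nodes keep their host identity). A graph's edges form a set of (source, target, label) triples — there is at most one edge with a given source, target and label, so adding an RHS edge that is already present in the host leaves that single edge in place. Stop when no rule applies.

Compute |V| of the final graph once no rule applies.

Answer: 4

Steps:
initial: |V|=10 |E|=5  E = 0-r->1 1-q->0 5-r->2 7-r->1 9-r->7
step 1: apply R0 at {0↦4, 1↦5, 2↦1, 3↦2}  → |V|=8 |E|=4  E = 0-r->1 1-q->0 7-r->1 9-r->7
step 2: apply R0 at {0↦6, 1↦9, 2↦1, 3↦7}  → |V|=6 |E|=3  E = 0-r->1 1-q->0 7-r->1
step 3: apply R0 at {0↦8, 1↦7, 2↦2, 3↦1}  → |V|=4 |E|=2  E = 0-r->1 1-q->0
final graph: no rule applies after step 3
NF nodes: {0:A, 1:C, 2:C, 3:D}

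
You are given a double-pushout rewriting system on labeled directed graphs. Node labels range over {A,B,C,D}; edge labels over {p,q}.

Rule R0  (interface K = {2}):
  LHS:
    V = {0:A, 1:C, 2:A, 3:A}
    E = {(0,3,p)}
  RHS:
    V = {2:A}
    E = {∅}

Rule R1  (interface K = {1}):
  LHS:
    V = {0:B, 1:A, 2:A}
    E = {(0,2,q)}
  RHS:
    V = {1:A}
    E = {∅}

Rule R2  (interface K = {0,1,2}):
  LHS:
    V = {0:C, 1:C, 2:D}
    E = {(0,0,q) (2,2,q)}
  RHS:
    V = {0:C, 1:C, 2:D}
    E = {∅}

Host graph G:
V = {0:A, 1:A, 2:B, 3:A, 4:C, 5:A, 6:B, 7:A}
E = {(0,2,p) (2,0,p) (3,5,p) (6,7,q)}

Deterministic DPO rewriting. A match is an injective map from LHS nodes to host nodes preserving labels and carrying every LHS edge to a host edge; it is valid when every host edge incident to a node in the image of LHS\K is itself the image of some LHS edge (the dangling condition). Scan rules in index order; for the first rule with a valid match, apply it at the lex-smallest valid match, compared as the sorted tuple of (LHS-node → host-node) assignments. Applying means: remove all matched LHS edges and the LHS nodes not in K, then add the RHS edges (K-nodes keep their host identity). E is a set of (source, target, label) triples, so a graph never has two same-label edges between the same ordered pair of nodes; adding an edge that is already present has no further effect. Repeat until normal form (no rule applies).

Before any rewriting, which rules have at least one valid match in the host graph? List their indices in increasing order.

R0: 3 valid matches — {0↦3, 1↦4, 2↦0, 3↦5}, {0↦3, 1↦4, 2↦1, 3↦5}, {0↦3, 1↦4, 2↦7, 3↦5}
R1: 4 valid matches — {0↦6, 1↦0, 2↦7}, {0↦6, 1↦1, 2↦7}, {0↦6, 1↦3, 2↦7} (+1 more)
R2: no valid match — LHS pattern not found

Answer: [R0,R1]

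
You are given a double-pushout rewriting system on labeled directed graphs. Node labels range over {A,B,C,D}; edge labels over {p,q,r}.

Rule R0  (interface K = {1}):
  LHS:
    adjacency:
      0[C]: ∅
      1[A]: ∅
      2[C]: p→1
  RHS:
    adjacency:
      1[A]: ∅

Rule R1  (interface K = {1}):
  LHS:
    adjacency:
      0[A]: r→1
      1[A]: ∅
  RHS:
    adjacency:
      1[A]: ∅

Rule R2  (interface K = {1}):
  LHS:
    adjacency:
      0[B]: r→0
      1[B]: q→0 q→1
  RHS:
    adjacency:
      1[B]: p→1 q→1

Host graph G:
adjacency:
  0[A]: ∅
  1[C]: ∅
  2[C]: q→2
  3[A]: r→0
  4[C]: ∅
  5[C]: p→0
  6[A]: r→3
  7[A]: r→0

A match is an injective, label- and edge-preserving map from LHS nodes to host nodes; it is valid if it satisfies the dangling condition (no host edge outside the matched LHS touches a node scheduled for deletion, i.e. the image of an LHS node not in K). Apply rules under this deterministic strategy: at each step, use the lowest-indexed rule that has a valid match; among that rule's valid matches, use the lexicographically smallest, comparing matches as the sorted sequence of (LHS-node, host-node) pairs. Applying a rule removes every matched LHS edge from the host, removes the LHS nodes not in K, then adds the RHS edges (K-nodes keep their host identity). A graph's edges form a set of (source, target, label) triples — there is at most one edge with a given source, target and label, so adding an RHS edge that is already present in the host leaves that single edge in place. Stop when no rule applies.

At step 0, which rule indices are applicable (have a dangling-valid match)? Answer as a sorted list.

Answer: [R0,R1]

Derivation:
R0: 2 valid matches — {0↦1, 1↦0, 2↦5}, {0↦4, 1↦0, 2↦5}
R1: 2 valid matches — {0↦6, 1↦3}, {0↦7, 1↦0}
R2: no valid match — LHS pattern not found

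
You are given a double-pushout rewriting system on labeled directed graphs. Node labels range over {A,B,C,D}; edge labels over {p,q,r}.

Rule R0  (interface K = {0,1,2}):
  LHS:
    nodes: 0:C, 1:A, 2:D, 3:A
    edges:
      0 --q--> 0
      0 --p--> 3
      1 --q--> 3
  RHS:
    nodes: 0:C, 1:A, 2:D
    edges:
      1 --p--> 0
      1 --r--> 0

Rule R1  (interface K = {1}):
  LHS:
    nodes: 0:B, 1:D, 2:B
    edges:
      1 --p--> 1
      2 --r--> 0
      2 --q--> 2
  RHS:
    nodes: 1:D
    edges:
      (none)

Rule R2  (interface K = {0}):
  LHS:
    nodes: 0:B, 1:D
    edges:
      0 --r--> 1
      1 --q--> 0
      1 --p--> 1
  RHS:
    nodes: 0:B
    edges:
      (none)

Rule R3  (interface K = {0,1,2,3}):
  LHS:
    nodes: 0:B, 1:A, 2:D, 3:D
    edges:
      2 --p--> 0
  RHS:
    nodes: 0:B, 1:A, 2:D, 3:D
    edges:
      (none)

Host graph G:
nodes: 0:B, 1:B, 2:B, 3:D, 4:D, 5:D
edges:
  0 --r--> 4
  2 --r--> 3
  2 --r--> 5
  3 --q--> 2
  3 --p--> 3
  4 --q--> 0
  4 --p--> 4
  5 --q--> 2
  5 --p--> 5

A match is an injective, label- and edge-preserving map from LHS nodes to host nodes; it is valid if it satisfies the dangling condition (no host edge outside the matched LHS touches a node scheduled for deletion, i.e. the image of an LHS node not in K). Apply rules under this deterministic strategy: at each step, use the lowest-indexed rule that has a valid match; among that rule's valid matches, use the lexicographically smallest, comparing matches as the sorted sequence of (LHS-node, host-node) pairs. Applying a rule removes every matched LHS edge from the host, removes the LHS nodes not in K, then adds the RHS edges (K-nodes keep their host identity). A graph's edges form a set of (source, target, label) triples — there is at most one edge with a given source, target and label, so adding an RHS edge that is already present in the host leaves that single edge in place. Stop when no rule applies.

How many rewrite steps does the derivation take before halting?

[0] host  ⇒  6 nodes, 9 edges  {0-r->4 2-r->3 2-r->5 3-q->2 3-p->3 4-q->0 4-p->4 5-q->2 5-p->5}
[1] R2 @ {0↦0, 1↦4}  ⇒  5 nodes, 6 edges  {2-r->3 2-r->5 3-q->2 3-p->3 5-q->2 5-p->5}
[2] R2 @ {0↦2, 1↦3}  ⇒  4 nodes, 3 edges  {2-r->5 5-q->2 5-p->5}
[3] R2 @ {0↦2, 1↦5}  ⇒  3 nodes, 0 edges  {∅}
halt: no rule applies after step 3

Answer: 3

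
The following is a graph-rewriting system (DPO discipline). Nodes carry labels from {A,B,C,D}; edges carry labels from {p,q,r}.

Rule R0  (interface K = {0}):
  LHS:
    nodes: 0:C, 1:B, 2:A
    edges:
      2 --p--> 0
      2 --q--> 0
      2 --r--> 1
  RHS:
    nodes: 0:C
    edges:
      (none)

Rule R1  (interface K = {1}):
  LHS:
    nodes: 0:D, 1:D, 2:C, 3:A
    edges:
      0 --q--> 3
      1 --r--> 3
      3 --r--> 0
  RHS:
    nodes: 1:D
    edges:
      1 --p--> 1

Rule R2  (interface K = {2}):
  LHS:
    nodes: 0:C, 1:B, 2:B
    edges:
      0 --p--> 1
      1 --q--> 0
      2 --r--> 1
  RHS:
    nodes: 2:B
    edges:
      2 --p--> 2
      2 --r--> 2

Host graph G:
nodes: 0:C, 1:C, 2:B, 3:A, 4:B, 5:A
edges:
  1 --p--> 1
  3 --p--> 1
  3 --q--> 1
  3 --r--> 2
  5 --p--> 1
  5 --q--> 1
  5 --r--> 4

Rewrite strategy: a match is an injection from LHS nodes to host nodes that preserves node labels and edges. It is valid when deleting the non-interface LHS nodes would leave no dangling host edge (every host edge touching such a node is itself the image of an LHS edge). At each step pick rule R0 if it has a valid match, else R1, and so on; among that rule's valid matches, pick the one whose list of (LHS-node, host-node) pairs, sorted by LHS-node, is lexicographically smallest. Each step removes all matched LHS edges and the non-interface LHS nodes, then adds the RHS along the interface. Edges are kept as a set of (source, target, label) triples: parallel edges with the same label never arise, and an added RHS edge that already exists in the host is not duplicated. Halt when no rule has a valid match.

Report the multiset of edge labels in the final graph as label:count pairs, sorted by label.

initial: |V|=6 |E|=7  E = 1-p->1 3-p->1 3-q->1 3-r->2 5-p->1 5-q->1 5-r->4
step 1: apply R0 at {0↦1, 1↦2, 2↦3}  → |V|=4 |E|=4  E = 1-p->1 5-p->1 5-q->1 5-r->4
step 2: apply R0 at {0↦1, 1↦4, 2↦5}  → |V|=2 |E|=1  E = 1-p->1
halt: no rule applies after step 2
NF edges: [(1, 1, 'p')]

Answer: p:1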